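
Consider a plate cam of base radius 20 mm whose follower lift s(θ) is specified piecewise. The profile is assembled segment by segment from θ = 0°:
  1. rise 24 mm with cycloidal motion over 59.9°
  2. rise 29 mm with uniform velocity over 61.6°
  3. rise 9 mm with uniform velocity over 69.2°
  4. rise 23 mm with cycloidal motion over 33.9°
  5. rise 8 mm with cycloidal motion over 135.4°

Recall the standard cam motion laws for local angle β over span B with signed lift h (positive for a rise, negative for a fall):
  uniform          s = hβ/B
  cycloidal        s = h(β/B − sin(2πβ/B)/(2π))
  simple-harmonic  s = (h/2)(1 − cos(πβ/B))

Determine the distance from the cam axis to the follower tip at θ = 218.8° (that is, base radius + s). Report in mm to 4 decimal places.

seg 1 [0°–59.9°] cycloidal, h=24: full span → s += 24 → s = 24.0000
seg 2 [59.9°–121.5°] uniform, h=29: full span → s += 29 → s = 53.0000
seg 3 [121.5°–190.7°] uniform, h=9: full span → s += 9 → s = 62.0000
seg 4 [190.7°–224.6°] cycloidal, h=23: θ=218.8° here. β=28.1, B=33.9. 23·(0.8289 − sin(2π·0.8289)/(2π)) = 22.2847 → s = 84.2847
radial distance = base radius + s = 20 + 84.2847 = 104.2847

104.2847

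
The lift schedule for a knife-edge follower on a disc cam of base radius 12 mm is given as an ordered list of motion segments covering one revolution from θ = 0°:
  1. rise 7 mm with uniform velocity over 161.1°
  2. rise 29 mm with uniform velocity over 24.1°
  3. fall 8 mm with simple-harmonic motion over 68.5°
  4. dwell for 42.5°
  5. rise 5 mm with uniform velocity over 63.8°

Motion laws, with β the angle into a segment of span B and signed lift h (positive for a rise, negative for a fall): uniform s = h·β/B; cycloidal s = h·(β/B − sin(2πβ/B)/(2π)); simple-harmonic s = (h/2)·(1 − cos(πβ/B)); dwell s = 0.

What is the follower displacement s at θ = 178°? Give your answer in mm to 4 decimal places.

seg 1 [0°–161.1°] uniform, h=7: full span → s += 7 → s = 7.0000
seg 2 [161.1°–185.2°] uniform, h=29: θ=178° here. β=16.9, B=24.1. 29·16.9/24.1 = 20.3361 → s = 27.3361

27.3361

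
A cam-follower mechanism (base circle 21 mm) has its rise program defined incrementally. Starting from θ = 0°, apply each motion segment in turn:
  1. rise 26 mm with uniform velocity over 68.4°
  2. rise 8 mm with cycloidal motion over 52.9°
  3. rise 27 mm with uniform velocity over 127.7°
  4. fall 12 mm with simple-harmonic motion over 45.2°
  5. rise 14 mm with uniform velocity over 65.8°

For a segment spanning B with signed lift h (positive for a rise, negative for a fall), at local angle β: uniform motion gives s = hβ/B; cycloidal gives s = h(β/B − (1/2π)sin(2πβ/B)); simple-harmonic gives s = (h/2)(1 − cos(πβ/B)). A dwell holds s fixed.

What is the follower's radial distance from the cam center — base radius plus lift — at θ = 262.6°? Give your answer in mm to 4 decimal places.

seg 1 [0°–68.4°] uniform, h=26: full span → s += 26 → s = 26.0000
seg 2 [68.4°–121.3°] cycloidal, h=8: full span → s += 8 → s = 34.0000
seg 3 [121.3°–249°] uniform, h=27: full span → s += 27 → s = 61.0000
seg 4 [249°–294.2°] simple-harmonic, h=-12: θ=262.6° here. β=13.6, B=45.2. -12/2·(1 − cos(π·0.3009)) = -2.4868 → s = 58.5132
radial distance = base radius + s = 21 + 58.5132 = 79.5132

79.5132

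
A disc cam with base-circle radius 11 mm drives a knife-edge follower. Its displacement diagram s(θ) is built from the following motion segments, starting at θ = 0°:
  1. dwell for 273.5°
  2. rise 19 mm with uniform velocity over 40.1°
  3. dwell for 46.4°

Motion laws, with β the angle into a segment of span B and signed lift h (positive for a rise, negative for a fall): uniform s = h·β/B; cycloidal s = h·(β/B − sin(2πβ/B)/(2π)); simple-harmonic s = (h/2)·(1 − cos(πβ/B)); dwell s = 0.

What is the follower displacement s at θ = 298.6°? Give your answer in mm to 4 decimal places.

seg 1 [0°–273.5°] dwell: s stays 0.0000
seg 2 [273.5°–313.6°] uniform, h=19: θ=298.6° here. β=25.1, B=40.1. 19·25.1/40.1 = 11.8928 → s = 11.8928

11.8928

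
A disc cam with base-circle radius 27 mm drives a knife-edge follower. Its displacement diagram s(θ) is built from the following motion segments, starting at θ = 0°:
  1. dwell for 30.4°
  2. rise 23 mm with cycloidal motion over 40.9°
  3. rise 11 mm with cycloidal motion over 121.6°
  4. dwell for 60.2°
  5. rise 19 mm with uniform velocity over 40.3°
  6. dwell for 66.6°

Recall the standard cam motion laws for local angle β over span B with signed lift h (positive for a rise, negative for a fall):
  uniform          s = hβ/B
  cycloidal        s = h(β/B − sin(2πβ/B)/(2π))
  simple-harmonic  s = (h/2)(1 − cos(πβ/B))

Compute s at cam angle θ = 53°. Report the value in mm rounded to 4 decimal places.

seg 1 [0°–30.4°] dwell: s stays 0.0000
seg 2 [30.4°–71.3°] cycloidal, h=23: θ=53° here. β=22.6, B=40.9. 23·(0.5526 − sin(2π·0.5526)/(2π)) = 13.8962 → s = 13.8962

13.8962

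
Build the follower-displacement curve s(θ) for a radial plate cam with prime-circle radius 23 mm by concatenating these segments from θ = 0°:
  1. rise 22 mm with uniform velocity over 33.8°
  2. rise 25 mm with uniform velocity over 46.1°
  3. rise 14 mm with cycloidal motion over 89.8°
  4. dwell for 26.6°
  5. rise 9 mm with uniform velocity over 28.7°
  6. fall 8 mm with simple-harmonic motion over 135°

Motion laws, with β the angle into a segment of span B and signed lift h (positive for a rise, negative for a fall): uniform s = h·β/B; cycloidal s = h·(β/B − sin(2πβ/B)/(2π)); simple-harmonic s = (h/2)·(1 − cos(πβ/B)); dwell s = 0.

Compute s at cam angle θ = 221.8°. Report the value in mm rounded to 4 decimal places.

seg 1 [0°–33.8°] uniform, h=22: full span → s += 22 → s = 22.0000
seg 2 [33.8°–79.9°] uniform, h=25: full span → s += 25 → s = 47.0000
seg 3 [79.9°–169.7°] cycloidal, h=14: full span → s += 14 → s = 61.0000
seg 4 [169.7°–196.3°] dwell: s stays 61.0000
seg 5 [196.3°–225°] uniform, h=9: θ=221.8° here. β=25.5, B=28.7. 9·25.5/28.7 = 7.9965 → s = 68.9965

68.9965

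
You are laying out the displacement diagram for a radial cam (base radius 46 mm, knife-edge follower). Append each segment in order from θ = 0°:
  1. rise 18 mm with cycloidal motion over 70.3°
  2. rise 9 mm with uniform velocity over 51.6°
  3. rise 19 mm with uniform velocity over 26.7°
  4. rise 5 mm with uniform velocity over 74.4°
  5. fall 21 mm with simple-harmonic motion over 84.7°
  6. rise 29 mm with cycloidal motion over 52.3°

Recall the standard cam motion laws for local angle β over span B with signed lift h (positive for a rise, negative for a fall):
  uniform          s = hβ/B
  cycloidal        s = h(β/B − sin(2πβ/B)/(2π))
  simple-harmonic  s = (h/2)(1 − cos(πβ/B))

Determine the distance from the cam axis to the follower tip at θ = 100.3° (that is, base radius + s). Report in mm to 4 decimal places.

seg 1 [0°–70.3°] cycloidal, h=18: full span → s += 18 → s = 18.0000
seg 2 [70.3°–121.9°] uniform, h=9: θ=100.3° here. β=30, B=51.6. 9·30/51.6 = 5.2326 → s = 23.2326
radial distance = base radius + s = 46 + 23.2326 = 69.2326

69.2326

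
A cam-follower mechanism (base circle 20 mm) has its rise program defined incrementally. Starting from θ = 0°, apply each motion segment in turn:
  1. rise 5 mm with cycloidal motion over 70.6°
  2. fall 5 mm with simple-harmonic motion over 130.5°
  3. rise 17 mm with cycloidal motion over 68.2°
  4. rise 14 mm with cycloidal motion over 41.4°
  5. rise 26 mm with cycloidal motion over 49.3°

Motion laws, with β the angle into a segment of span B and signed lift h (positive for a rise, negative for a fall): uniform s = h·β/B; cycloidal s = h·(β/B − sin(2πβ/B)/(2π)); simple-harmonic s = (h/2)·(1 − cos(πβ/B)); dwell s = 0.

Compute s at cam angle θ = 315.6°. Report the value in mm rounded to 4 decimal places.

seg 1 [0°–70.6°] cycloidal, h=5: full span → s += 5 → s = 5.0000
seg 2 [70.6°–201.1°] simple-harmonic, h=-5: full span → s += -5 → s = 0.0000
seg 3 [201.1°–269.3°] cycloidal, h=17: full span → s += 17 → s = 17.0000
seg 4 [269.3°–310.7°] cycloidal, h=14: full span → s += 14 → s = 31.0000
seg 5 [310.7°–360°] cycloidal, h=26: θ=315.6° here. β=4.9, B=49.3. 26·(0.0994 − sin(2π·0.0994)/(2π)) = 0.1647 → s = 31.1647

31.1647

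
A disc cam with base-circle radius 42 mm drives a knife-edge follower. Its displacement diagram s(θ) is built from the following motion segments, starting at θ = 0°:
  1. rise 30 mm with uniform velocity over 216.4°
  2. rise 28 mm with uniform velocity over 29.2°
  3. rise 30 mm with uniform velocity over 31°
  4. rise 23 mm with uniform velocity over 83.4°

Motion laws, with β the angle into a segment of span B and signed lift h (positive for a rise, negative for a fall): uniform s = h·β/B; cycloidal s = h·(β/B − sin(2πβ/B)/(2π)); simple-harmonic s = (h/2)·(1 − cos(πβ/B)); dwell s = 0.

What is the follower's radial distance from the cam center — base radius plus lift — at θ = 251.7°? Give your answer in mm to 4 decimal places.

seg 1 [0°–216.4°] uniform, h=30: full span → s += 30 → s = 30.0000
seg 2 [216.4°–245.6°] uniform, h=28: full span → s += 28 → s = 58.0000
seg 3 [245.6°–276.6°] uniform, h=30: θ=251.7° here. β=6.1, B=31. 30·6.1/31 = 5.9032 → s = 63.9032
radial distance = base radius + s = 42 + 63.9032 = 105.9032

105.9032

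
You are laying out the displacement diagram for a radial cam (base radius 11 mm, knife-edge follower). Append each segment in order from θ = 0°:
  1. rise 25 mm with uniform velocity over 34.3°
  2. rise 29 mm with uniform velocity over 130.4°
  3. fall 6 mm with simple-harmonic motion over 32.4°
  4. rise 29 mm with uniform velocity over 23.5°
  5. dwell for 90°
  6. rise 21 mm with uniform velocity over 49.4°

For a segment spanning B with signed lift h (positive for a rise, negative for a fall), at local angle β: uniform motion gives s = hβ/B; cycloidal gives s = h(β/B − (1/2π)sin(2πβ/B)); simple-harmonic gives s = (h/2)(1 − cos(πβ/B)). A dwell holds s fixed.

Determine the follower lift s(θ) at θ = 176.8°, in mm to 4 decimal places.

seg 1 [0°–34.3°] uniform, h=25: full span → s += 25 → s = 25.0000
seg 2 [34.3°–164.7°] uniform, h=29: full span → s += 29 → s = 54.0000
seg 3 [164.7°–197.1°] simple-harmonic, h=-6: θ=176.8° here. β=12.1, B=32.4. -6/2·(1 − cos(π·0.3735)) = -1.8385 → s = 52.1615

52.1615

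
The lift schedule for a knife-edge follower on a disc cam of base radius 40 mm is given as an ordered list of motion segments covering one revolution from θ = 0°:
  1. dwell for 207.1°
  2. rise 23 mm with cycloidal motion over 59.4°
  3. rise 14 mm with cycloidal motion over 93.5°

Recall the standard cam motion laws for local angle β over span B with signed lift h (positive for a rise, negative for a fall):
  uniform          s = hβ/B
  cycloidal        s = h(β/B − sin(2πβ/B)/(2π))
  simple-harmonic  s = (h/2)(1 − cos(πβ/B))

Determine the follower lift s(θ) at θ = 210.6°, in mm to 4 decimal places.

seg 1 [0°–207.1°] dwell: s stays 0.0000
seg 2 [207.1°–266.5°] cycloidal, h=23: θ=210.6° here. β=3.5, B=59.4. 23·(0.0589 − sin(2π·0.0589)/(2π)) = 0.0307 → s = 0.0307

0.0307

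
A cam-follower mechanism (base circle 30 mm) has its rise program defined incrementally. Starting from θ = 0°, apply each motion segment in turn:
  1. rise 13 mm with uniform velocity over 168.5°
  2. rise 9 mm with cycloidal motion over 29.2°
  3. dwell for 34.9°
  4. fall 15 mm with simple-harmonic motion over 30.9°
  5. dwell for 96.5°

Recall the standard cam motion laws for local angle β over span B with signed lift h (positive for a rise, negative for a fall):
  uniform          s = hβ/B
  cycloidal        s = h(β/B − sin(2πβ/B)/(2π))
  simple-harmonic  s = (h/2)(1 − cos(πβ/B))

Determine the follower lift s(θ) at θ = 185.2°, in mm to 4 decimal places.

seg 1 [0°–168.5°] uniform, h=13: full span → s += 13 → s = 13.0000
seg 2 [168.5°–197.7°] cycloidal, h=9: θ=185.2° here. β=16.7, B=29.2. 9·(0.5719 − sin(2π·0.5719)/(2π)) = 5.7727 → s = 18.7727

18.7727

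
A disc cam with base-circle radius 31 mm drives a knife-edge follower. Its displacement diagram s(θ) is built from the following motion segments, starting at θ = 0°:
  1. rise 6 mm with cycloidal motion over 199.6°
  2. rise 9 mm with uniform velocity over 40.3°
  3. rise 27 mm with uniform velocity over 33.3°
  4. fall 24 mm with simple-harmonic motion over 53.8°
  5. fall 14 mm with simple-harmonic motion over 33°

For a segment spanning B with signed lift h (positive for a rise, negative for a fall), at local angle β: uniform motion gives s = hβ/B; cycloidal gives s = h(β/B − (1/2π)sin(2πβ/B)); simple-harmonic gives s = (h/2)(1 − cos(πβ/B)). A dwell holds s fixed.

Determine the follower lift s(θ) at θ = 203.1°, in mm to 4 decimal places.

seg 1 [0°–199.6°] cycloidal, h=6: full span → s += 6 → s = 6.0000
seg 2 [199.6°–239.9°] uniform, h=9: θ=203.1° here. β=3.5, B=40.3. 9·3.5/40.3 = 0.7816 → s = 6.7816

6.7816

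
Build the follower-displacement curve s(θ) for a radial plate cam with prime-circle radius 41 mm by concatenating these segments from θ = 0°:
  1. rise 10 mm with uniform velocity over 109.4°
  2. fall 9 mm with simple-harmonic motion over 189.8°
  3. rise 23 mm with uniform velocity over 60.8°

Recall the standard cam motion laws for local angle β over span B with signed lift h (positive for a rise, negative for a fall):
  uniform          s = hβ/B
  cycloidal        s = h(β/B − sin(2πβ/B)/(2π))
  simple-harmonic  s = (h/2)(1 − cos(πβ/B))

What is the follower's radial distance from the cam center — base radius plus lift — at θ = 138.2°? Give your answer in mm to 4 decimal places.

seg 1 [0°–109.4°] uniform, h=10: full span → s += 10 → s = 10.0000
seg 2 [109.4°–299.2°] simple-harmonic, h=-9: θ=138.2° here. β=28.8, B=189.8. -9/2·(1 − cos(π·0.1517)) = -0.5017 → s = 9.4983
radial distance = base radius + s = 41 + 9.4983 = 50.4983

50.4983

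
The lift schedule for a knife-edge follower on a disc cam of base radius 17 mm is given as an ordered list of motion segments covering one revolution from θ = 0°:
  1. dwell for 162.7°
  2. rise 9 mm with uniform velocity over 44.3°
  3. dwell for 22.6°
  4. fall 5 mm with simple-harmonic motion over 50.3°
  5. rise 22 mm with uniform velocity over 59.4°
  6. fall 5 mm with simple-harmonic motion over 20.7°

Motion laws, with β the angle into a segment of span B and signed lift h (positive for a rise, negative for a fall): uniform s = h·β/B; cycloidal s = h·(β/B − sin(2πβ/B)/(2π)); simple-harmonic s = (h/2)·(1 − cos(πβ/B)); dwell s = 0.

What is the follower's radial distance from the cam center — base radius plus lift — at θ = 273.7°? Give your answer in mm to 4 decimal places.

seg 1 [0°–162.7°] dwell: s stays 0.0000
seg 2 [162.7°–207°] uniform, h=9: full span → s += 9 → s = 9.0000
seg 3 [207°–229.6°] dwell: s stays 9.0000
seg 4 [229.6°–279.9°] simple-harmonic, h=-5: θ=273.7° here. β=44.1, B=50.3. -5/2·(1 − cos(π·0.8767)) = -4.8149 → s = 4.1851
radial distance = base radius + s = 17 + 4.1851 = 21.1851

21.1851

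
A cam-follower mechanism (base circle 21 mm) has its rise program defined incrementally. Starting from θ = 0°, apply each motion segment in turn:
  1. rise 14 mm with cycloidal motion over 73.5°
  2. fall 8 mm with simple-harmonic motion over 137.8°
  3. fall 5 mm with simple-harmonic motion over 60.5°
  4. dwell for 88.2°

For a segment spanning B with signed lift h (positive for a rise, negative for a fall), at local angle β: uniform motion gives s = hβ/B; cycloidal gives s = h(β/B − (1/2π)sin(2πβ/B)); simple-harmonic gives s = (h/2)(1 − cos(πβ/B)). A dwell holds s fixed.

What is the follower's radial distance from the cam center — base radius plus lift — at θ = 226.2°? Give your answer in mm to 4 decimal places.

seg 1 [0°–73.5°] cycloidal, h=14: full span → s += 14 → s = 14.0000
seg 2 [73.5°–211.3°] simple-harmonic, h=-8: full span → s += -8 → s = 6.0000
seg 3 [211.3°–271.8°] simple-harmonic, h=-5: θ=226.2° here. β=14.9, B=60.5. -5/2·(1 − cos(π·0.2463)) = -0.7117 → s = 5.2883
radial distance = base radius + s = 21 + 5.2883 = 26.2883

26.2883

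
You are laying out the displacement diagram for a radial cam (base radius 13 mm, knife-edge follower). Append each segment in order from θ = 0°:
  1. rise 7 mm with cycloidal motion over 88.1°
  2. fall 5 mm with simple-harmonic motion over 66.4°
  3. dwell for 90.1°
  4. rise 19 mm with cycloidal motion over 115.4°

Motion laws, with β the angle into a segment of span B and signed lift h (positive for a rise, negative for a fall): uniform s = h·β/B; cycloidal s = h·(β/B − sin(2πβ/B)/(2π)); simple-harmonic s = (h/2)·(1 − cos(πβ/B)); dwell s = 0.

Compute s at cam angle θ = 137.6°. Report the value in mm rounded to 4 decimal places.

seg 1 [0°–88.1°] cycloidal, h=7: full span → s += 7 → s = 7.0000
seg 2 [88.1°–154.5°] simple-harmonic, h=-5: θ=137.6° here. β=49.5, B=66.4. -5/2·(1 − cos(π·0.7455)) = -4.2425 → s = 2.7575

2.7575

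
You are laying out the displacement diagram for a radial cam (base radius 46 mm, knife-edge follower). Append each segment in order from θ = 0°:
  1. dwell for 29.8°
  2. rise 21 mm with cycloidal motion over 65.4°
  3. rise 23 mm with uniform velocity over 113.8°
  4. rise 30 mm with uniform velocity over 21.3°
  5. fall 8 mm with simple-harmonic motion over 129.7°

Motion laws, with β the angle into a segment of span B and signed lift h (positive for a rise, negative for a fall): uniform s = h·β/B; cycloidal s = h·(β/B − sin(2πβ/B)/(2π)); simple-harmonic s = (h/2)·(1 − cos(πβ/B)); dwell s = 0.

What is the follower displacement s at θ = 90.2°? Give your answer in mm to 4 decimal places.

seg 1 [0°–29.8°] dwell: s stays 0.0000
seg 2 [29.8°–95.2°] cycloidal, h=21: θ=90.2° here. β=60.4, B=65.4. 21·(0.9235 − sin(2π·0.9235)/(2π)) = 20.9390 → s = 20.9390

20.9390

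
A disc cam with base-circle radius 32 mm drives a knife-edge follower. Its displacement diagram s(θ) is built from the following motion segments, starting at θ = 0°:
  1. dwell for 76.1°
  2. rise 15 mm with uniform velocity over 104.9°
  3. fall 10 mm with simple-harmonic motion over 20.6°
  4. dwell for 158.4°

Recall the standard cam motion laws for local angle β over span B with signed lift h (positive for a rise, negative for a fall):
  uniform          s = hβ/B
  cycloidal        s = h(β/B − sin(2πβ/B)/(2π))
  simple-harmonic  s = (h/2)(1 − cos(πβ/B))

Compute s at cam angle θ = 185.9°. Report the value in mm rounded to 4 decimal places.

seg 1 [0°–76.1°] dwell: s stays 0.0000
seg 2 [76.1°–181°] uniform, h=15: full span → s += 15 → s = 15.0000
seg 3 [181°–201.6°] simple-harmonic, h=-10: θ=185.9° here. β=4.9, B=20.6. -10/2·(1 − cos(π·0.2379)) = -1.3323 → s = 13.6677

13.6677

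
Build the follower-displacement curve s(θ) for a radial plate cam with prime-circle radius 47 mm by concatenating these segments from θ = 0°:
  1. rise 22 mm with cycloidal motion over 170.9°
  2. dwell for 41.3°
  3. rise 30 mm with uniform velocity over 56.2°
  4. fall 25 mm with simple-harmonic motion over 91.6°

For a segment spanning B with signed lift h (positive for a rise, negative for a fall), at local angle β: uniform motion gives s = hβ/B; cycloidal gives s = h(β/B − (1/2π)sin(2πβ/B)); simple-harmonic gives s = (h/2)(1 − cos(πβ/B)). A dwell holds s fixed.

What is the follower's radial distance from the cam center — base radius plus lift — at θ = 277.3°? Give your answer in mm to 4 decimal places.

seg 1 [0°–170.9°] cycloidal, h=22: full span → s += 22 → s = 22.0000
seg 2 [170.9°–212.2°] dwell: s stays 22.0000
seg 3 [212.2°–268.4°] uniform, h=30: full span → s += 30 → s = 52.0000
seg 4 [268.4°–360°] simple-harmonic, h=-25: θ=277.3° here. β=8.9, B=91.6. -25/2·(1 − cos(π·0.0972)) = -0.5778 → s = 51.4222
radial distance = base radius + s = 47 + 51.4222 = 98.4222

98.4222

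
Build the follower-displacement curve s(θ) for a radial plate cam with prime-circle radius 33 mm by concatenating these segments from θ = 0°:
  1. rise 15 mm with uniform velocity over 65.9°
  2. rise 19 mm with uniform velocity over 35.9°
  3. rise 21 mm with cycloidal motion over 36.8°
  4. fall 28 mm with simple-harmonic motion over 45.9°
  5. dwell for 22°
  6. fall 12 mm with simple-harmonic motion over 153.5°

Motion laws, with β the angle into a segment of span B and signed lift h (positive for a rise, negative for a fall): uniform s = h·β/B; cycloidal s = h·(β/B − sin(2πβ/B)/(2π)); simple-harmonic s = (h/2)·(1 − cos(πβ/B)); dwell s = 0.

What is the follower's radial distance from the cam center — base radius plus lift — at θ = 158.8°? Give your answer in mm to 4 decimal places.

seg 1 [0°–65.9°] uniform, h=15: full span → s += 15 → s = 15.0000
seg 2 [65.9°–101.8°] uniform, h=19: full span → s += 19 → s = 34.0000
seg 3 [101.8°–138.6°] cycloidal, h=21: full span → s += 21 → s = 55.0000
seg 4 [138.6°–184.5°] simple-harmonic, h=-28: θ=158.8° here. β=20.2, B=45.9. -28/2·(1 − cos(π·0.4401)) = -11.3804 → s = 43.6196
radial distance = base radius + s = 33 + 43.6196 = 76.6196

76.6196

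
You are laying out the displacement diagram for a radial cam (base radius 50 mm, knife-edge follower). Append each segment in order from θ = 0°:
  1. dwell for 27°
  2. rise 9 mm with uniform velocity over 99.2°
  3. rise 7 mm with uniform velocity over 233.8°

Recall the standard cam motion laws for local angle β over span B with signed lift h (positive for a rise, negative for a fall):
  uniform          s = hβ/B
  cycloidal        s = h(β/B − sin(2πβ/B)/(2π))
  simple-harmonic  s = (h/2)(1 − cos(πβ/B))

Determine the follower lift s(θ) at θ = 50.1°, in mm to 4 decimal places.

seg 1 [0°–27°] dwell: s stays 0.0000
seg 2 [27°–126.2°] uniform, h=9: θ=50.1° here. β=23.1, B=99.2. 9·23.1/99.2 = 2.0958 → s = 2.0958

2.0958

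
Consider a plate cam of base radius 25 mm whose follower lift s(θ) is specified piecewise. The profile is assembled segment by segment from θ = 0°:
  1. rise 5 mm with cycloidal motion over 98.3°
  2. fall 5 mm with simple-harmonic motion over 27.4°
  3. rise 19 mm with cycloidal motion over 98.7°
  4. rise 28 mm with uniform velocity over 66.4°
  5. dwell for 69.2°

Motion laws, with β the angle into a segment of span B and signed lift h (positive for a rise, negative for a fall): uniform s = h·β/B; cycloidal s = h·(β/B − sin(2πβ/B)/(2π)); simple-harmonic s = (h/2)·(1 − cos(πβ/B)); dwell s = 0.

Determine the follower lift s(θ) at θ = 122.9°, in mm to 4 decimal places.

seg 1 [0°–98.3°] cycloidal, h=5: full span → s += 5 → s = 5.0000
seg 2 [98.3°–125.7°] simple-harmonic, h=-5: θ=122.9° here. β=24.6, B=27.4. -5/2·(1 − cos(π·0.8978)) = -4.8723 → s = 0.1277

0.1277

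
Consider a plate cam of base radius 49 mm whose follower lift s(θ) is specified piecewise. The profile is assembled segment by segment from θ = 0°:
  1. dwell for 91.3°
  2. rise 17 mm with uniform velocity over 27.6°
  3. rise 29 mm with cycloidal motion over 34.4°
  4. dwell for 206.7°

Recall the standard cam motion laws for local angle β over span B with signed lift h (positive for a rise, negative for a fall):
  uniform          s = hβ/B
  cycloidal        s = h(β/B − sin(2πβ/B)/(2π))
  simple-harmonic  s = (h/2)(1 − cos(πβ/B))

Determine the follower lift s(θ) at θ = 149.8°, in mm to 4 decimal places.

seg 1 [0°–91.3°] dwell: s stays 0.0000
seg 2 [91.3°–118.9°] uniform, h=17: full span → s += 17 → s = 17.0000
seg 3 [118.9°–153.3°] cycloidal, h=29: θ=149.8° here. β=30.9, B=34.4. 29·(0.8983 − sin(2π·0.8983)/(2π)) = 28.8031 → s = 45.8031

45.8031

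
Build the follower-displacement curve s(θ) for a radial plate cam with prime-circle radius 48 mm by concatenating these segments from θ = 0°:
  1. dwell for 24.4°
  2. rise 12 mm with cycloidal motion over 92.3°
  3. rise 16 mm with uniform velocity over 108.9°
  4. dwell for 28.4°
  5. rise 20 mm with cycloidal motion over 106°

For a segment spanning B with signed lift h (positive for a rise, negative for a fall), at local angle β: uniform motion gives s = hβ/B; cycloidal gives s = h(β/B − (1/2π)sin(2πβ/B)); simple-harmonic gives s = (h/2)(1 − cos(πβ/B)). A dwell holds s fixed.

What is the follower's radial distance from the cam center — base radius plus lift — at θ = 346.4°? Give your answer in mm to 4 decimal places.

seg 1 [0°–24.4°] dwell: s stays 0.0000
seg 2 [24.4°–116.7°] cycloidal, h=12: full span → s += 12 → s = 12.0000
seg 3 [116.7°–225.6°] uniform, h=16: full span → s += 16 → s = 28.0000
seg 4 [225.6°–254°] dwell: s stays 28.0000
seg 5 [254°–360°] cycloidal, h=20: θ=346.4° here. β=92.4, B=106. 20·(0.8717 − sin(2π·0.8717)/(2π)) = 19.7310 → s = 47.7310
radial distance = base radius + s = 48 + 47.7310 = 95.7310

95.7310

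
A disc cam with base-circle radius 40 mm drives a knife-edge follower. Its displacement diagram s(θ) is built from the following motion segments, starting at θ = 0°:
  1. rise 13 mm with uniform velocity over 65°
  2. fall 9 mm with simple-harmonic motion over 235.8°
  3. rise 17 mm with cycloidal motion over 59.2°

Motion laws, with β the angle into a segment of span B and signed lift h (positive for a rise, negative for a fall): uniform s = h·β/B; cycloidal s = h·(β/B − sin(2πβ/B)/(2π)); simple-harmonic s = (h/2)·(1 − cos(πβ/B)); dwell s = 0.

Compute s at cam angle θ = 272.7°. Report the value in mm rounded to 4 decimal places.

seg 1 [0°–65°] uniform, h=13: full span → s += 13 → s = 13.0000
seg 2 [65°–300.8°] simple-harmonic, h=-9: θ=272.7° here. β=207.7, B=235.8. -9/2·(1 − cos(π·0.8808)) = -8.6883 → s = 4.3117

4.3117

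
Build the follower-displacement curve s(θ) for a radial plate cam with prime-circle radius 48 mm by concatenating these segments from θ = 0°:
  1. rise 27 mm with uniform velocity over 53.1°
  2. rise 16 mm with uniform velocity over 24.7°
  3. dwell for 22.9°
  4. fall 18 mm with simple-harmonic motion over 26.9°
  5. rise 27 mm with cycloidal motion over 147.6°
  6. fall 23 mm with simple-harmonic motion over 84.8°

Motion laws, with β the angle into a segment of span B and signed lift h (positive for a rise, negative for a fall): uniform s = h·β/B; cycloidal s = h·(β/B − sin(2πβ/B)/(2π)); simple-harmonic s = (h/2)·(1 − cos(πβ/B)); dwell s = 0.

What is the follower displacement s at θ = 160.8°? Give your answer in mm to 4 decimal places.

seg 1 [0°–53.1°] uniform, h=27: full span → s += 27 → s = 27.0000
seg 2 [53.1°–77.8°] uniform, h=16: full span → s += 16 → s = 43.0000
seg 3 [77.8°–100.7°] dwell: s stays 43.0000
seg 4 [100.7°–127.6°] simple-harmonic, h=-18: full span → s += -18 → s = 25.0000
seg 5 [127.6°–275.2°] cycloidal, h=27: θ=160.8° here. β=33.2, B=147.6. 27·(0.2249 − sin(2π·0.2249)/(2π)) = 1.8292 → s = 26.8292

26.8292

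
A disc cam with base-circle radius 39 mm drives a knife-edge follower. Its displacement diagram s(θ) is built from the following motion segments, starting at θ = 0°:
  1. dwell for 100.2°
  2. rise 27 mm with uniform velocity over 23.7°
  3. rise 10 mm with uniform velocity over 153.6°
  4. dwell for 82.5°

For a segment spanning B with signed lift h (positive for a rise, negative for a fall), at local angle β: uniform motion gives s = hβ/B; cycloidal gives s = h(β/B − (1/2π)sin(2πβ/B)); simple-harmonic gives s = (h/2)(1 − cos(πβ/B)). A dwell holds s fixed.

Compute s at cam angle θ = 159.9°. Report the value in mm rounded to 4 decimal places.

seg 1 [0°–100.2°] dwell: s stays 0.0000
seg 2 [100.2°–123.9°] uniform, h=27: full span → s += 27 → s = 27.0000
seg 3 [123.9°–277.5°] uniform, h=10: θ=159.9° here. β=36, B=153.6. 10·36/153.6 = 2.3438 → s = 29.3438

29.3438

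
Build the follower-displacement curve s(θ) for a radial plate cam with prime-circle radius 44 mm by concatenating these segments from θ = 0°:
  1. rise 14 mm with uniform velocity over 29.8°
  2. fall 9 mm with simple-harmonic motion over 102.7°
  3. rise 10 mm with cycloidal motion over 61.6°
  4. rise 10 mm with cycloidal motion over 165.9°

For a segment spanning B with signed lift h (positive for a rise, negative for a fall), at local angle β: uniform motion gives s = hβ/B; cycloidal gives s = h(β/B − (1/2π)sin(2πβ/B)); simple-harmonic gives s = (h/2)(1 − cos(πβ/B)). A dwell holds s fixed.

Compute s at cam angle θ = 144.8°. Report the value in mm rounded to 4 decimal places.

seg 1 [0°–29.8°] uniform, h=14: full span → s += 14 → s = 14.0000
seg 2 [29.8°–132.5°] simple-harmonic, h=-9: full span → s += -9 → s = 5.0000
seg 3 [132.5°–194.1°] cycloidal, h=10: θ=144.8° here. β=12.3, B=61.6. 10·(0.1997 − sin(2π·0.1997)/(2π)) = 0.4841 → s = 5.4841

5.4841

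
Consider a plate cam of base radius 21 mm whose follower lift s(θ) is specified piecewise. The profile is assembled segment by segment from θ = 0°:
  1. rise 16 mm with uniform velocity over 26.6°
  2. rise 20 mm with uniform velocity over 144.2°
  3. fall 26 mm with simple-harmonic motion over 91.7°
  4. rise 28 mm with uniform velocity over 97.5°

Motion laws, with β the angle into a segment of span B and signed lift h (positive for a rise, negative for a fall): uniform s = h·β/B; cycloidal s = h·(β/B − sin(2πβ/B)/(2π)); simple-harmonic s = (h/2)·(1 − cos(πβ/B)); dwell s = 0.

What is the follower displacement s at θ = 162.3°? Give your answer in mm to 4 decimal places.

seg 1 [0°–26.6°] uniform, h=16: full span → s += 16 → s = 16.0000
seg 2 [26.6°–170.8°] uniform, h=20: θ=162.3° here. β=135.7, B=144.2. 20·135.7/144.2 = 18.8211 → s = 34.8211

34.8211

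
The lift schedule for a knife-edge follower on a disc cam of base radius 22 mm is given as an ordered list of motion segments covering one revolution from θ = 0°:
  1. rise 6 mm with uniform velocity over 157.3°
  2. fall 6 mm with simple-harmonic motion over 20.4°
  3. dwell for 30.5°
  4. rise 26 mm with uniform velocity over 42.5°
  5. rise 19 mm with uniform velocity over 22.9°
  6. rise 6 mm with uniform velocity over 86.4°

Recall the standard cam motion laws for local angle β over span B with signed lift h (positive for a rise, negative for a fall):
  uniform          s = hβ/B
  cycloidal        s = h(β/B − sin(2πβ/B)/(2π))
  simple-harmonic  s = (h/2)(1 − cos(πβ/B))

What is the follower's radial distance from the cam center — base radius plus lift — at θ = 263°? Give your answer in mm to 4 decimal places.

seg 1 [0°–157.3°] uniform, h=6: full span → s += 6 → s = 6.0000
seg 2 [157.3°–177.7°] simple-harmonic, h=-6: full span → s += -6 → s = 0.0000
seg 3 [177.7°–208.2°] dwell: s stays 0.0000
seg 4 [208.2°–250.7°] uniform, h=26: full span → s += 26 → s = 26.0000
seg 5 [250.7°–273.6°] uniform, h=19: θ=263° here. β=12.3, B=22.9. 19·12.3/22.9 = 10.2052 → s = 36.2052
radial distance = base radius + s = 22 + 36.2052 = 58.2052

58.2052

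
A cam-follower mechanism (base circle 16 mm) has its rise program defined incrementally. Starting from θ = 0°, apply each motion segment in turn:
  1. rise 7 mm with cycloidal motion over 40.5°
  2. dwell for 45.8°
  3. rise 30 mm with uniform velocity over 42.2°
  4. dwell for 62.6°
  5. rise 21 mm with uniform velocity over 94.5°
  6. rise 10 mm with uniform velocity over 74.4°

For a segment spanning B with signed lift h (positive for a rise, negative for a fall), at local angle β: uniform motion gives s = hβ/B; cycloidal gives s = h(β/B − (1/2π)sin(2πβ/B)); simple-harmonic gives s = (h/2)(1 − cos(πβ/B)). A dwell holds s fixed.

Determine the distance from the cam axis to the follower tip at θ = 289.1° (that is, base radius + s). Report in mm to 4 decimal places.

seg 1 [0°–40.5°] cycloidal, h=7: full span → s += 7 → s = 7.0000
seg 2 [40.5°–86.3°] dwell: s stays 7.0000
seg 3 [86.3°–128.5°] uniform, h=30: full span → s += 30 → s = 37.0000
seg 4 [128.5°–191.1°] dwell: s stays 37.0000
seg 5 [191.1°–285.6°] uniform, h=21: full span → s += 21 → s = 58.0000
seg 6 [285.6°–360°] uniform, h=10: θ=289.1° here. β=3.5, B=74.4. 10·3.5/74.4 = 0.4704 → s = 58.4704
radial distance = base radius + s = 16 + 58.4704 = 74.4704

74.4704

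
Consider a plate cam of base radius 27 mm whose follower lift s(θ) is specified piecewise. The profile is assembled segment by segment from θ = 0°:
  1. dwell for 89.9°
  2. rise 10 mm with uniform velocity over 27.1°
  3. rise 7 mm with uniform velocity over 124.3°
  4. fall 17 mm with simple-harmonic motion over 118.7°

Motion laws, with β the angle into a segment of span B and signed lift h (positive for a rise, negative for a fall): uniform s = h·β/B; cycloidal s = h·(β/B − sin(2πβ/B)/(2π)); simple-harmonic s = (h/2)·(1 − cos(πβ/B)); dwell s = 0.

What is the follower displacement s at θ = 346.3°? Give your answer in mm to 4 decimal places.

seg 1 [0°–89.9°] dwell: s stays 0.0000
seg 2 [89.9°–117°] uniform, h=10: full span → s += 10 → s = 10.0000
seg 3 [117°–241.3°] uniform, h=7: full span → s += 7 → s = 17.0000
seg 4 [241.3°–360°] simple-harmonic, h=-17: θ=346.3° here. β=105, B=118.7. -17/2·(1 − cos(π·0.8846)) = -16.4473 → s = 0.5527

0.5527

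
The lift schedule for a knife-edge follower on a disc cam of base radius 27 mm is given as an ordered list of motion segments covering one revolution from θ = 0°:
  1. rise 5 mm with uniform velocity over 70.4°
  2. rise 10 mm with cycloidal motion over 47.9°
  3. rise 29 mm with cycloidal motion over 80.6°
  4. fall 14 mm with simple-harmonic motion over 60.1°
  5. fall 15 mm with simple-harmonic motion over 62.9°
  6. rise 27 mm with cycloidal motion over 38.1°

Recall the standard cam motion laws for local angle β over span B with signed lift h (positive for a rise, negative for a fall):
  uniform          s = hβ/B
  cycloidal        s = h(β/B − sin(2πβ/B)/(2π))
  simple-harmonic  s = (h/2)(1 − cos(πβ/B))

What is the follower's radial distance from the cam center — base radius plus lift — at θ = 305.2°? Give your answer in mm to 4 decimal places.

seg 1 [0°–70.4°] uniform, h=5: full span → s += 5 → s = 5.0000
seg 2 [70.4°–118.3°] cycloidal, h=10: full span → s += 10 → s = 15.0000
seg 3 [118.3°–198.9°] cycloidal, h=29: full span → s += 29 → s = 44.0000
seg 4 [198.9°–259°] simple-harmonic, h=-14: full span → s += -14 → s = 30.0000
seg 5 [259°–321.9°] simple-harmonic, h=-15: θ=305.2° here. β=46.2, B=62.9. -15/2·(1 − cos(π·0.7345)) = -12.5389 → s = 17.4611
radial distance = base radius + s = 27 + 17.4611 = 44.4611

44.4611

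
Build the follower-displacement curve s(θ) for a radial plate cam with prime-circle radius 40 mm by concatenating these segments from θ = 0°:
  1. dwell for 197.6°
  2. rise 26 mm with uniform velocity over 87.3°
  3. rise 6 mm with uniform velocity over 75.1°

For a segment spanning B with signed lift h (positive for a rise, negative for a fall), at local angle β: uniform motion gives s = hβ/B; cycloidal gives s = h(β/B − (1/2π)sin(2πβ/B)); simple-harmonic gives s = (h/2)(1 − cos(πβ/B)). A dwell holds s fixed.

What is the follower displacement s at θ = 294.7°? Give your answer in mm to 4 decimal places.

seg 1 [0°–197.6°] dwell: s stays 0.0000
seg 2 [197.6°–284.9°] uniform, h=26: full span → s += 26 → s = 26.0000
seg 3 [284.9°–360°] uniform, h=6: θ=294.7° here. β=9.8, B=75.1. 6·9.8/75.1 = 0.7830 → s = 26.7830

26.7830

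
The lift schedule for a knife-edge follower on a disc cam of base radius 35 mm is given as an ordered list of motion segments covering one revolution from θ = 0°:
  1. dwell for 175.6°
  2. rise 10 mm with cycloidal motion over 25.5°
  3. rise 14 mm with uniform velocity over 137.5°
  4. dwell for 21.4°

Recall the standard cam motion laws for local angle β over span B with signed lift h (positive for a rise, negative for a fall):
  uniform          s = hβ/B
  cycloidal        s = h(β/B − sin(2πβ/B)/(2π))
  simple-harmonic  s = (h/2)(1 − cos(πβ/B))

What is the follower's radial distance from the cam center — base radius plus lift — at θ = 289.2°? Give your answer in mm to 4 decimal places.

seg 1 [0°–175.6°] dwell: s stays 0.0000
seg 2 [175.6°–201.1°] cycloidal, h=10: full span → s += 10 → s = 10.0000
seg 3 [201.1°–338.6°] uniform, h=14: θ=289.2° here. β=88.1, B=137.5. 14·88.1/137.5 = 8.9702 → s = 18.9702
radial distance = base radius + s = 35 + 18.9702 = 53.9702

53.9702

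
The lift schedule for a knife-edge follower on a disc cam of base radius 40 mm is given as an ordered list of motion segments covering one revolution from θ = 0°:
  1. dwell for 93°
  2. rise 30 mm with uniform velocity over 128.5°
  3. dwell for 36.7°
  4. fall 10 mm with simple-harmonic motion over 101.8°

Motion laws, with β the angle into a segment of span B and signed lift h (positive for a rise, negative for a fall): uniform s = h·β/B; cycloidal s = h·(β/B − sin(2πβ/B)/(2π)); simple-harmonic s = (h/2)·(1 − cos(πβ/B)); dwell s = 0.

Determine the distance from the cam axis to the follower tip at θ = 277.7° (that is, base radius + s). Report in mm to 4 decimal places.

seg 1 [0°–93°] dwell: s stays 0.0000
seg 2 [93°–221.5°] uniform, h=30: full span → s += 30 → s = 30.0000
seg 3 [221.5°–258.2°] dwell: s stays 30.0000
seg 4 [258.2°–360°] simple-harmonic, h=-10: θ=277.7° here. β=19.5, B=101.8. -10/2·(1 − cos(π·0.1916)) = -0.8783 → s = 29.1217
radial distance = base radius + s = 40 + 29.1217 = 69.1217

69.1217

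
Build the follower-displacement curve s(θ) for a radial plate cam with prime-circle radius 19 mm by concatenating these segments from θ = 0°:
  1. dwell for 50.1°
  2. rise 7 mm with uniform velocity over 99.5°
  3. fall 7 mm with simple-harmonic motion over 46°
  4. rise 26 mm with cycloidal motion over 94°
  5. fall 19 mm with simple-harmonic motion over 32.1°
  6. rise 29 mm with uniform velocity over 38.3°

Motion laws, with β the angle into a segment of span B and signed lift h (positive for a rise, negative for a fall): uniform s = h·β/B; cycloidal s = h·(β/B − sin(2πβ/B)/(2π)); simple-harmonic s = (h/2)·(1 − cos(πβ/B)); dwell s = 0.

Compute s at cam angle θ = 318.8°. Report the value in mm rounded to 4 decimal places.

seg 1 [0°–50.1°] dwell: s stays 0.0000
seg 2 [50.1°–149.6°] uniform, h=7: full span → s += 7 → s = 7.0000
seg 3 [149.6°–195.6°] simple-harmonic, h=-7: full span → s += -7 → s = 0.0000
seg 4 [195.6°–289.6°] cycloidal, h=26: full span → s += 26 → s = 26.0000
seg 5 [289.6°–321.7°] simple-harmonic, h=-19: θ=318.8° here. β=29.2, B=32.1. -19/2·(1 − cos(π·0.9097)) = -18.6199 → s = 7.3801

7.3801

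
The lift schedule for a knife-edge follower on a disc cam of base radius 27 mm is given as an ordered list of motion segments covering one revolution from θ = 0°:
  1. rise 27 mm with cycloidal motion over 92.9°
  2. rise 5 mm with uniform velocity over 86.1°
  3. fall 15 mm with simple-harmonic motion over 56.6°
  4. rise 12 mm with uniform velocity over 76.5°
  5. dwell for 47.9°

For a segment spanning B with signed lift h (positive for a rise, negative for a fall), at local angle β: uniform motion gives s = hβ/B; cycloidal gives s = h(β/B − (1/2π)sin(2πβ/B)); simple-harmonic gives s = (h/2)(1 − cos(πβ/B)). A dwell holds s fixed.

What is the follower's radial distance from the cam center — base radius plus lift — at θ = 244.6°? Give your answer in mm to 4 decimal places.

seg 1 [0°–92.9°] cycloidal, h=27: full span → s += 27 → s = 27.0000
seg 2 [92.9°–179°] uniform, h=5: full span → s += 5 → s = 32.0000
seg 3 [179°–235.6°] simple-harmonic, h=-15: full span → s += -15 → s = 17.0000
seg 4 [235.6°–312.1°] uniform, h=12: θ=244.6° here. β=9, B=76.5. 12·9/76.5 = 1.4118 → s = 18.4118
radial distance = base radius + s = 27 + 18.4118 = 45.4118

45.4118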